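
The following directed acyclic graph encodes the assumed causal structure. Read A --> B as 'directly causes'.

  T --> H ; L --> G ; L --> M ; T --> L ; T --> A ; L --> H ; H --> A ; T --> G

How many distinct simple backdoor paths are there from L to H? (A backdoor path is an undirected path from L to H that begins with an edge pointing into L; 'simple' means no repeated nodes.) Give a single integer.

A backdoor path from L to H is any simple undirected path whose first edge points into L (i.e. leaves L via a parent).
Parents of L: {T}.
Enumerating:
  P1: L <- T -> H
  P2: L <- T -> A <- H
That exhausts the simple backdoor paths. Count: 2.

2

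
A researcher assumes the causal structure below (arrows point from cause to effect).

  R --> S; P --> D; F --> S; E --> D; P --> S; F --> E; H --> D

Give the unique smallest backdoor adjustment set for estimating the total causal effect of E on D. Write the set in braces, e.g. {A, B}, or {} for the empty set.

Variables eligible for adjustment (non-descendants of E, excluding E and D): {F, H, P, R, S}.
Backdoor paths from E to D:
  P1: E <- F -> S <- P -> D
Each backdoor path contains an unconditioned collider, so every path is already blocked with the empty conditioning set:
  P1: blocked at collider S (neither it nor any descendant is in the conditioning set).
The empty set is therefore the unique smallest valid set.

{}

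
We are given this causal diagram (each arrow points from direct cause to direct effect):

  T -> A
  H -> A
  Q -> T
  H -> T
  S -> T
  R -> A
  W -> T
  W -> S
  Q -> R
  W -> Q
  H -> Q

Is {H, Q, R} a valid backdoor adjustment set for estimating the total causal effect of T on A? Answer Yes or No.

Yes

Backdoor paths from T to A (paths whose first edge points into T):
  P1: T <- W -> Q <- H -> A
  P2: T <- W -> Q -> R -> A
  P3: T <- H -> Q -> R -> A
  P4: T <- H -> A
  P5: T <- Q <- H -> A
  P6: T <- Q -> R -> A
  P7: T <- S <- W -> Q <- H -> A
  P8: T <- S <- W -> Q -> R -> A
Condition 1 (no descendant of T in the set): holds — descendants of T are {A}; none are in {H, Q, R}.
Condition 2 (every backdoor path blocked by {H, Q, R}):
  P1: blocked at fork node H ∈ conditioning set.
  P2: blocked at chain node Q ∈ conditioning set.
  P3: blocked at fork node H ∈ conditioning set.
  P4: blocked at fork node H ∈ conditioning set.
  P5: blocked at chain node Q ∈ conditioning set.
  P6: blocked at fork node Q ∈ conditioning set.
  P7: blocked at fork node H ∈ conditioning set.
  P8: blocked at chain node Q ∈ conditioning set.
{H, Q, R} satisfies the backdoor criterion.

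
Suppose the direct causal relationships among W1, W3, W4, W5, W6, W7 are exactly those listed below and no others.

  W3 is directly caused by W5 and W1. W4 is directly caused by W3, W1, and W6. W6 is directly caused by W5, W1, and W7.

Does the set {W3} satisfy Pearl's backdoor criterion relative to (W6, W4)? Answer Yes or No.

No

Backdoor paths from W6 to W4 (paths whose first edge points into W6):
  P1: W6 <- W1 -> W3 -> W4
  P2: W6 <- W1 -> W4
  P3: W6 <- W5 -> W3 <- W1 -> W4
  P4: W6 <- W5 -> W3 -> W4
Condition 1 (no descendant of W6 in the set): holds — descendants of W6 are {W4}; none are in {W3}.
Condition 2 (every backdoor path blocked by {W3}):
  P1: blocked at chain node W3 ∈ conditioning set.
  P2: open — no interior node is in the conditioning set.
  P3: open — collider(s) W3 are conditioned on (or have a conditioned descendant) and no non-collider on the path is in the set.
  P4: blocked at chain node W3 ∈ conditioning set.
{W3} does not satisfy the backdoor criterion.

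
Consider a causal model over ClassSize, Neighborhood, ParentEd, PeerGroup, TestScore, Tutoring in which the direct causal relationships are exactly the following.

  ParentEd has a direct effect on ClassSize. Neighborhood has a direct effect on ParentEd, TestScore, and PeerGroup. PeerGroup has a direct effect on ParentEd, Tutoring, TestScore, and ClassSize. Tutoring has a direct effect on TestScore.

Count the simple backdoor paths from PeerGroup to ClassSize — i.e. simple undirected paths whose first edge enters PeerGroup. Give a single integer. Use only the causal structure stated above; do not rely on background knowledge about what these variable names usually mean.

A backdoor path from PeerGroup to ClassSize is any simple undirected path whose first edge points into PeerGroup (i.e. leaves PeerGroup via a parent).
Parents of PeerGroup: {Neighborhood}.
Enumerating:
  P1: PeerGroup <- Neighborhood -> ParentEd -> ClassSize
That exhausts the simple backdoor paths. Count: 1.

1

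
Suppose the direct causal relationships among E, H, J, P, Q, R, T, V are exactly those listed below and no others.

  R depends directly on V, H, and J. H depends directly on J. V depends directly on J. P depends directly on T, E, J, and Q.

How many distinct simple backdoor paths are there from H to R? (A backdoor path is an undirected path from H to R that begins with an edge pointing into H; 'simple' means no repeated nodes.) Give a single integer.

2

A backdoor path from H to R is any simple undirected path whose first edge points into H (i.e. leaves H via a parent).
Parents of H: {J}.
Enumerating:
  P1: H <- J -> V -> R
  P2: H <- J -> R
That exhausts the simple backdoor paths. Count: 2.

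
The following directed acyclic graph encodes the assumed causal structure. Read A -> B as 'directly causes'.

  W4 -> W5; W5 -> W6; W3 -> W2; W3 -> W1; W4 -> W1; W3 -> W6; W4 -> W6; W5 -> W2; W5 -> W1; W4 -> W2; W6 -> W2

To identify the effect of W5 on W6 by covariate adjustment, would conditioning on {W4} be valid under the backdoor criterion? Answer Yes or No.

Yes

Backdoor paths from W5 to W6 (paths whose first edge points into W5):
  P1: W5 <- W4 -> W1 <- W3 -> W6
  P2: W5 <- W4 -> W1 <- W3 -> W2 <- W6
  P3: W5 <- W4 -> W6
  P4: W5 <- W4 -> W2 <- W3 -> W6
  P5: W5 <- W4 -> W2 <- W6
Condition 1 (no descendant of W5 in the set): holds — descendants of W5 are {W1, W2, W6}; none are in {W4}.
Condition 2 (every backdoor path blocked by {W4}):
  P1: blocked at fork node W4 ∈ conditioning set.
  P2: blocked at fork node W4 ∈ conditioning set.
  P3: blocked at fork node W4 ∈ conditioning set.
  P4: blocked at fork node W4 ∈ conditioning set.
  P5: blocked at fork node W4 ∈ conditioning set.
{W4} satisfies the backdoor criterion.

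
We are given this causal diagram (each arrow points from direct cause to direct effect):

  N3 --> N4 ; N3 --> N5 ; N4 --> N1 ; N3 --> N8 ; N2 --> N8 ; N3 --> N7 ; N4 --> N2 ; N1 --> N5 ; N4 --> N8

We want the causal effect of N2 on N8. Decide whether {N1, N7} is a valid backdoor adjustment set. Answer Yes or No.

No

Backdoor paths from N2 to N8 (paths whose first edge points into N2):
  P1: N2 <- N4 <- N3 -> N8
  P2: N2 <- N4 -> N1 -> N5 <- N3 -> N8
  P3: N2 <- N4 -> N8
Condition 1 (no descendant of N2 in the set): holds — descendants of N2 are {N8}; none are in {N1, N7}.
Condition 2 (every backdoor path blocked by {N1, N7}):
  P1: open — no interior node is in the conditioning set.
  P2: blocked at chain node N1 ∈ conditioning set.
  P3: open — no interior node is in the conditioning set.
{N1, N7} does not satisfy the backdoor criterion.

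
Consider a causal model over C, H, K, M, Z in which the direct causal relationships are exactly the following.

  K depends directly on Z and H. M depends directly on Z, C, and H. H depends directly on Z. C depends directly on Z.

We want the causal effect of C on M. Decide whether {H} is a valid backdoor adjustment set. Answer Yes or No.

No

Backdoor paths from C to M (paths whose first edge points into C):
  P1: C <- Z -> H -> M
  P2: C <- Z -> M
  P3: C <- Z -> K <- H -> M
Condition 1 (no descendant of C in the set): holds — descendants of C are {M}; none are in {H}.
Condition 2 (every backdoor path blocked by {H}):
  P1: blocked at chain node H ∈ conditioning set.
  P2: open — no interior node is in the conditioning set.
  P3: blocked at collider K (neither it nor any descendant is in the conditioning set).
{H} does not satisfy the backdoor criterion.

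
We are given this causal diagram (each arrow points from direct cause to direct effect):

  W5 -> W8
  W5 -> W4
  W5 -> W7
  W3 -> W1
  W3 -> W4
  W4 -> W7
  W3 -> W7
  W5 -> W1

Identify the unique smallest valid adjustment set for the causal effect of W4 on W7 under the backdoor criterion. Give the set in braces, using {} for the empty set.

Variables eligible for adjustment (non-descendants of W4, excluding W4 and W7): {W1, W3, W5, W8}.
Backdoor paths from W4 to W7:
  P1: W4 <- W5 -> W1 <- W3 -> W7
  P2: W4 <- W5 -> W7
  P3: W4 <- W3 -> W1 <- W5 -> W7
  P4: W4 <- W3 -> W7
The empty set is not sufficient: P2 (W4 <- W5 -> W7) has no collider blocking it and no conditioned non-collider, so it is open.
Try {W3, W5}:
  P1: blocked at fork node W5 ∈ conditioning set.
  P2: blocked at fork node W5 ∈ conditioning set.
  P3: blocked at fork node W3 ∈ conditioning set.
  P4: blocked at fork node W3 ∈ conditioning set.
{W3, W5} contains no descendant of W4 and blocks every backdoor path.
Every element of {W3, W5} is needed (dropping W3 leaves P4 open; dropping W5 leaves P2 open), so no proper subset is valid.
Among all size-2 subsets of the eligible variables, only {W3, W5} blocks every backdoor path, so it is the unique smallest valid adjustment set.

{W3, W5}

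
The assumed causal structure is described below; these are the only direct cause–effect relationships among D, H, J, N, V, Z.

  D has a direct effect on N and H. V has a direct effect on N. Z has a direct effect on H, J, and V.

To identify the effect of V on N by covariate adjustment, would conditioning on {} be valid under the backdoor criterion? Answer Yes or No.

Backdoor paths from V to N (paths whose first edge points into V):
  P1: V <- Z -> H <- D -> N
Condition 1 (no descendant of V in the set): holds — descendants of V are {N}; none are in {}.
Condition 2 (every backdoor path blocked by {}):
  P1: blocked at collider H (neither it nor any descendant is in the conditioning set).
{} satisfies the backdoor criterion.

Yes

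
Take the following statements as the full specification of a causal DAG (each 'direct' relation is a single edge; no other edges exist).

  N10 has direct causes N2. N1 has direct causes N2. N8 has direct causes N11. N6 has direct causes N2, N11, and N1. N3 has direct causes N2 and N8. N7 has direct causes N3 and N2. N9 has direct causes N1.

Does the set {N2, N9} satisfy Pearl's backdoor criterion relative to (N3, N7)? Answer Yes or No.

Yes

Backdoor paths from N3 to N7 (paths whose first edge points into N3):
  P1: N3 <- N2 -> N7
  P2: N3 <- N8 <- N11 -> N6 <- N2 -> N7
  P3: N3 <- N8 <- N11 -> N6 <- N1 <- N2 -> N7
Condition 1 (no descendant of N3 in the set): holds — descendants of N3 are {N7}; none are in {N2, N9}.
Condition 2 (every backdoor path blocked by {N2, N9}):
  P1: blocked at fork node N2 ∈ conditioning set.
  P2: blocked at collider N6 (neither it nor any descendant is in the conditioning set).
  P3: blocked at collider N6 (neither it nor any descendant is in the conditioning set).
{N2, N9} satisfies the backdoor criterion.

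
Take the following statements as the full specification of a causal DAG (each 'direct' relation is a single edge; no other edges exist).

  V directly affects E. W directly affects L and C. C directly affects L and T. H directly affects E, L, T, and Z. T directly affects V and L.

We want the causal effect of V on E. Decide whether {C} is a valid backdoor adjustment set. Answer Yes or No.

Backdoor paths from V to E (paths whose first edge points into V):
  P1: V <- T <- H -> E
  P2: V <- T <- C <- W -> L <- H -> E
  P3: V <- T <- C -> L <- H -> E
  P4: V <- T -> L <- H -> E
Condition 1 (no descendant of V in the set): holds — descendants of V are {E}; none are in {C}.
Condition 2 (every backdoor path blocked by {C}):
  P1: open — no interior node is in the conditioning set.
  P2: blocked at chain node C ∈ conditioning set.
  P3: blocked at fork node C ∈ conditioning set.
  P4: blocked at collider L (neither it nor any descendant is in the conditioning set).
{C} does not satisfy the backdoor criterion.

No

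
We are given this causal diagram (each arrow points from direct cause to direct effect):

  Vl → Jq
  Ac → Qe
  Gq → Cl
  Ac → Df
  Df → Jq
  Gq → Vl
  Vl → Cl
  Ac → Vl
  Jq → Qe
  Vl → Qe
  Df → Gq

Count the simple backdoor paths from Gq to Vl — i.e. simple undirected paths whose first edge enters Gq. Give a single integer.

A backdoor path from Gq to Vl is any simple undirected path whose first edge points into Gq (i.e. leaves Gq via a parent).
Parents of Gq: {Df}.
Enumerating:
  P1: Gq <- Df <- Ac -> Vl
  P2: Gq <- Df <- Ac -> Qe <- Vl
  P3: Gq <- Df <- Ac -> Qe <- Jq <- Vl
  P4: Gq <- Df -> Jq <- Vl
  P5: Gq <- Df -> Jq -> Qe <- Ac -> Vl
  P6: Gq <- Df -> Jq -> Qe <- Vl
That exhausts the simple backdoor paths. Count: 6.

6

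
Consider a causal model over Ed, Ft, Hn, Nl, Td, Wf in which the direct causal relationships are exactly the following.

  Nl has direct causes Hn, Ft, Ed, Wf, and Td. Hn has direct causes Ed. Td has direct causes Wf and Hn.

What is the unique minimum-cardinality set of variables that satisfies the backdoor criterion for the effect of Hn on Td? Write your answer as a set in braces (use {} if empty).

{}

Variables eligible for adjustment (non-descendants of Hn, excluding Hn and Td): {Ed, Ft, Wf}.
Backdoor paths from Hn to Td:
  P1: Hn <- Ed -> Nl <- Wf -> Td
  P2: Hn <- Ed -> Nl <- Td
Each backdoor path contains an unconditioned collider, so every path is already blocked with the empty conditioning set:
  P1: blocked at collider Nl (neither it nor any descendant is in the conditioning set).
  P2: blocked at collider Nl (neither it nor any descendant is in the conditioning set).
The empty set is therefore the unique smallest valid set.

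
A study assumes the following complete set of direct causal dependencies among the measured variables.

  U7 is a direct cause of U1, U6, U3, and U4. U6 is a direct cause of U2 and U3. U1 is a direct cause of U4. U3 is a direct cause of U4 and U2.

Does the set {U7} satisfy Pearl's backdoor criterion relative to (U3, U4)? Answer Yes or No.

Backdoor paths from U3 to U4 (paths whose first edge points into U3):
  P1: U3 <- U7 -> U1 -> U4
  P2: U3 <- U7 -> U4
  P3: U3 <- U6 <- U7 -> U1 -> U4
  P4: U3 <- U6 <- U7 -> U4
Condition 1 (no descendant of U3 in the set): holds — descendants of U3 are {U2, U4}; none are in {U7}.
Condition 2 (every backdoor path blocked by {U7}):
  P1: blocked at fork node U7 ∈ conditioning set.
  P2: blocked at fork node U7 ∈ conditioning set.
  P3: blocked at fork node U7 ∈ conditioning set.
  P4: blocked at fork node U7 ∈ conditioning set.
{U7} satisfies the backdoor criterion.

Yes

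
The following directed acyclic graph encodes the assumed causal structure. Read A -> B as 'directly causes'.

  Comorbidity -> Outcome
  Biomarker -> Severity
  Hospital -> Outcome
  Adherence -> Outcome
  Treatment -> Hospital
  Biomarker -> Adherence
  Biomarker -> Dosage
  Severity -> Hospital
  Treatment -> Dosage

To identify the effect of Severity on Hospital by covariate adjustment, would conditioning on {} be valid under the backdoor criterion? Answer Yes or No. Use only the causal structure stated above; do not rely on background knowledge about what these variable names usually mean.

Yes

Backdoor paths from Severity to Hospital (paths whose first edge points into Severity):
  P1: Severity <- Biomarker -> Dosage <- Treatment -> Hospital
  P2: Severity <- Biomarker -> Adherence -> Outcome <- Hospital
Condition 1 (no descendant of Severity in the set): holds — descendants of Severity are {Hospital, Outcome}; none are in {}.
Condition 2 (every backdoor path blocked by {}):
  P1: blocked at collider Dosage (neither it nor any descendant is in the conditioning set).
  P2: blocked at collider Outcome (neither it nor any descendant is in the conditioning set).
{} satisfies the backdoor criterion.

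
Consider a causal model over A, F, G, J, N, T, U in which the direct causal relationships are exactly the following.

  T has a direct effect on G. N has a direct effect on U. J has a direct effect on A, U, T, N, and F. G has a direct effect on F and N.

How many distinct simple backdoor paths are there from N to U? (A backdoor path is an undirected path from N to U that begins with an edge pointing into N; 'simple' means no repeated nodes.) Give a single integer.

3

A backdoor path from N to U is any simple undirected path whose first edge points into N (i.e. leaves N via a parent).
Parents of N: {G, J}.
Enumerating:
  P1: N <- J -> U
  P2: N <- G <- T <- J -> U
  P3: N <- G -> F <- J -> U
That exhausts the simple backdoor paths. Count: 3.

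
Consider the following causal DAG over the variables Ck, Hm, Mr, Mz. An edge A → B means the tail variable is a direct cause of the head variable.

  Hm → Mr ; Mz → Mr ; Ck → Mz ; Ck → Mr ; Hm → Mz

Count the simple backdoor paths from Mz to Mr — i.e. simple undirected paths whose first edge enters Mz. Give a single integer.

2

A backdoor path from Mz to Mr is any simple undirected path whose first edge points into Mz (i.e. leaves Mz via a parent).
Parents of Mz: {Ck, Hm}.
Enumerating:
  P1: Mz <- Ck -> Mr
  P2: Mz <- Hm -> Mr
That exhausts the simple backdoor paths. Count: 2.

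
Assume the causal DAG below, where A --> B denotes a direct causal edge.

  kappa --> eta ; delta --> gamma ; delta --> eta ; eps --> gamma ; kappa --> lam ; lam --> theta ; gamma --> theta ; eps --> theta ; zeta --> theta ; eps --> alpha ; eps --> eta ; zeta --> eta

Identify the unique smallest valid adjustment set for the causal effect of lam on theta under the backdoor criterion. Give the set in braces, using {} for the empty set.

{}

Variables eligible for adjustment (non-descendants of lam, excluding lam and theta): {alpha, delta, eps, eta, gamma, kappa, zeta}.
Backdoor paths from lam to theta:
  P1: lam <- kappa -> eta <- delta -> gamma <- eps -> theta
  P2: lam <- kappa -> eta <- delta -> gamma -> theta
  P3: lam <- kappa -> eta <- eps -> gamma -> theta
  P4: lam <- kappa -> eta <- eps -> theta
  P5: lam <- kappa -> eta <- zeta -> theta
Each backdoor path contains an unconditioned collider, so every path is already blocked with the empty conditioning set:
  P1: blocked at collider eta (neither it nor any descendant is in the conditioning set).
  P2: blocked at collider eta (neither it nor any descendant is in the conditioning set).
  P3: blocked at collider eta (neither it nor any descendant is in the conditioning set).
  P4: blocked at collider eta (neither it nor any descendant is in the conditioning set).
  P5: blocked at collider eta (neither it nor any descendant is in the conditioning set).
The empty set is therefore the unique smallest valid set.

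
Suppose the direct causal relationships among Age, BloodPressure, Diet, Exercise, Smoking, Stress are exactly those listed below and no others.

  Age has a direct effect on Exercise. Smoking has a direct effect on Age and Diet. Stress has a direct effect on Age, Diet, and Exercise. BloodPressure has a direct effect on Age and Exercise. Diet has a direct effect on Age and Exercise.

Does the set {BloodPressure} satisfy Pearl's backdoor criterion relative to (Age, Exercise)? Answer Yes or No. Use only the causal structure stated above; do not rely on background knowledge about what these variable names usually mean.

No

Backdoor paths from Age to Exercise (paths whose first edge points into Age):
  P1: Age <- BloodPressure -> Exercise
  P2: Age <- Stress -> Diet -> Exercise
  P3: Age <- Stress -> Exercise
  P4: Age <- Smoking -> Diet <- Stress -> Exercise
  P5: Age <- Smoking -> Diet -> Exercise
  P6: Age <- Diet <- Stress -> Exercise
  P7: Age <- Diet -> Exercise
Condition 1 (no descendant of Age in the set): holds — descendants of Age are {Exercise}; none are in {BloodPressure}.
Condition 2 (every backdoor path blocked by {BloodPressure}):
  P1: blocked at fork node BloodPressure ∈ conditioning set.
  P2: open — no interior node is in the conditioning set.
  P3: open — no interior node is in the conditioning set.
  P4: blocked at collider Diet (neither it nor any descendant is in the conditioning set).
  P5: open — no interior node is in the conditioning set.
  P6: open — no interior node is in the conditioning set.
  P7: open — no interior node is in the conditioning set.
{BloodPressure} does not satisfy the backdoor criterion.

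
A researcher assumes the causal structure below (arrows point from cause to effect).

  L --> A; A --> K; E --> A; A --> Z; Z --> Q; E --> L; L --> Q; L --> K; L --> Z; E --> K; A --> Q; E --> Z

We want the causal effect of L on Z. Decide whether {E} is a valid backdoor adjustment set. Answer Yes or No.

Yes

Backdoor paths from L to Z (paths whose first edge points into L):
  P1: L <- E -> A -> Z
  P2: L <- E -> A -> Q <- Z
  P3: L <- E -> Z
  P4: L <- E -> K <- A -> Z
  P5: L <- E -> K <- A -> Q <- Z
Condition 1 (no descendant of L in the set): holds — descendants of L are {A, K, Q, Z}; none are in {E}.
Condition 2 (every backdoor path blocked by {E}):
  P1: blocked at fork node E ∈ conditioning set.
  P2: blocked at fork node E ∈ conditioning set.
  P3: blocked at fork node E ∈ conditioning set.
  P4: blocked at fork node E ∈ conditioning set.
  P5: blocked at fork node E ∈ conditioning set.
{E} satisfies the backdoor criterion.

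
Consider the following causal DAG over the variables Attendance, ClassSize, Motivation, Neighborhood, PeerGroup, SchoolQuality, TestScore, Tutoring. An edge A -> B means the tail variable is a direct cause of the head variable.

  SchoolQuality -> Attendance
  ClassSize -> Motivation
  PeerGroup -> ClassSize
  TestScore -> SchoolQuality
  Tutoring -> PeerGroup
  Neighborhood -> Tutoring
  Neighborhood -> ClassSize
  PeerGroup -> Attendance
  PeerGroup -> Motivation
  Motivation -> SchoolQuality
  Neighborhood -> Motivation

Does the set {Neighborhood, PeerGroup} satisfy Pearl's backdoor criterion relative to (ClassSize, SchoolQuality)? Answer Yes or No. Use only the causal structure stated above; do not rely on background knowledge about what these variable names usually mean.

Backdoor paths from ClassSize to SchoolQuality (paths whose first edge points into ClassSize):
  P1: ClassSize <- Neighborhood -> Tutoring -> PeerGroup -> Motivation -> SchoolQuality
  P2: ClassSize <- Neighborhood -> Tutoring -> PeerGroup -> Attendance <- SchoolQuality
  P3: ClassSize <- Neighborhood -> Motivation <- PeerGroup -> Attendance <- SchoolQuality
  P4: ClassSize <- Neighborhood -> Motivation -> SchoolQuality
  P5: ClassSize <- PeerGroup <- Tutoring <- Neighborhood -> Motivation -> SchoolQuality
  P6: ClassSize <- PeerGroup -> Motivation -> SchoolQuality
  P7: ClassSize <- PeerGroup -> Attendance <- SchoolQuality
Condition 1 (no descendant of ClassSize in the set): holds — descendants of ClassSize are {Attendance, Motivation, SchoolQuality}; none are in {Neighborhood, PeerGroup}.
Condition 2 (every backdoor path blocked by {Neighborhood, PeerGroup}):
  P1: blocked at fork node Neighborhood ∈ conditioning set.
  P2: blocked at fork node Neighborhood ∈ conditioning set.
  P3: blocked at fork node Neighborhood ∈ conditioning set.
  P4: blocked at fork node Neighborhood ∈ conditioning set.
  P5: blocked at chain node PeerGroup ∈ conditioning set.
  P6: blocked at fork node PeerGroup ∈ conditioning set.
  P7: blocked at fork node PeerGroup ∈ conditioning set.
{Neighborhood, PeerGroup} satisfies the backdoor criterion.

Yes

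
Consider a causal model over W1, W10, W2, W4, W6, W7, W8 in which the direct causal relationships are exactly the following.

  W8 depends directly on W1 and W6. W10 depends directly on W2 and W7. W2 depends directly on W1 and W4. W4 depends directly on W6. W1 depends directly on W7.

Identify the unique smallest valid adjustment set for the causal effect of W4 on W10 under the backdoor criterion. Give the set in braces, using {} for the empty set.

Variables eligible for adjustment (non-descendants of W4, excluding W4 and W10): {W1, W6, W7, W8}.
Backdoor paths from W4 to W10:
  P1: W4 <- W6 -> W8 <- W1 <- W7 -> W10
  P2: W4 <- W6 -> W8 <- W1 -> W2 -> W10
Each backdoor path contains an unconditioned collider, so every path is already blocked with the empty conditioning set:
  P1: blocked at collider W8 (neither it nor any descendant is in the conditioning set).
  P2: blocked at collider W8 (neither it nor any descendant is in the conditioning set).
The empty set is therefore the unique smallest valid set.

{}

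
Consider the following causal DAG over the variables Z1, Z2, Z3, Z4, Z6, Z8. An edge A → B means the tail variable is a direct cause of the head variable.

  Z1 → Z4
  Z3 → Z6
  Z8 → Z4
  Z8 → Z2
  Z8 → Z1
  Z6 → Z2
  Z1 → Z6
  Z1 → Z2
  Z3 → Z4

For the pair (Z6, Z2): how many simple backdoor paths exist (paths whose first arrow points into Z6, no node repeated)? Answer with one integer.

7

A backdoor path from Z6 to Z2 is any simple undirected path whose first edge points into Z6 (i.e. leaves Z6 via a parent).
Parents of Z6: {Z1, Z3}.
Enumerating:
  P1: Z6 <- Z1 <- Z8 -> Z2
  P2: Z6 <- Z1 -> Z2
  P3: Z6 <- Z1 -> Z4 <- Z8 -> Z2
  P4: Z6 <- Z3 -> Z4 <- Z8 -> Z1 -> Z2
  P5: Z6 <- Z3 -> Z4 <- Z8 -> Z2
  P6: Z6 <- Z3 -> Z4 <- Z1 <- Z8 -> Z2
  P7: Z6 <- Z3 -> Z4 <- Z1 -> Z2
That exhausts the simple backdoor paths. Count: 7.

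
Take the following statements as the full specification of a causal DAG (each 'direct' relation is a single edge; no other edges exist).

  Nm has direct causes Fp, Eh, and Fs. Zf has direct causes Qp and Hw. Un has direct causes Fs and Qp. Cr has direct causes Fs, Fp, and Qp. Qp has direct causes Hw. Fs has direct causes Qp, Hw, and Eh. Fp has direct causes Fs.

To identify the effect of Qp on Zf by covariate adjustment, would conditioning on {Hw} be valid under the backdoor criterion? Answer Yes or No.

Yes

Backdoor paths from Qp to Zf (paths whose first edge points into Qp):
  P1: Qp <- Hw -> Zf
Condition 1 (no descendant of Qp in the set): holds — descendants of Qp are {Cr, Fp, Fs, Nm, Un, Zf}; none are in {Hw}.
Condition 2 (every backdoor path blocked by {Hw}):
  P1: blocked at fork node Hw ∈ conditioning set.
{Hw} satisfies the backdoor criterion.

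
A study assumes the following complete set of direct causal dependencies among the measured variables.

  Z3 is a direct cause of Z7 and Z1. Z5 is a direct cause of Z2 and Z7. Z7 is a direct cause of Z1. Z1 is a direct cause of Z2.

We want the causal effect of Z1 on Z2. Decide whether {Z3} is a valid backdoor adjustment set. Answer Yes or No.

No

Backdoor paths from Z1 to Z2 (paths whose first edge points into Z1):
  P1: Z1 <- Z3 -> Z7 <- Z5 -> Z2
  P2: Z1 <- Z7 <- Z5 -> Z2
Condition 1 (no descendant of Z1 in the set): holds — descendants of Z1 are {Z2}; none are in {Z3}.
Condition 2 (every backdoor path blocked by {Z3}):
  P1: blocked at fork node Z3 ∈ conditioning set.
  P2: open — no interior node is in the conditioning set.
{Z3} does not satisfy the backdoor criterion.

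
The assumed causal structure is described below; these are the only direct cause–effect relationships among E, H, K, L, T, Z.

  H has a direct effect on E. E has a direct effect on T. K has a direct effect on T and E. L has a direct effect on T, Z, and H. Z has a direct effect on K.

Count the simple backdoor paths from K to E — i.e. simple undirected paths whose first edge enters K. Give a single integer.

A backdoor path from K to E is any simple undirected path whose first edge points into K (i.e. leaves K via a parent).
Parents of K: {Z}.
Enumerating:
  P1: K <- Z <- L -> H -> E
  P2: K <- Z <- L -> T <- E
That exhausts the simple backdoor paths. Count: 2.

2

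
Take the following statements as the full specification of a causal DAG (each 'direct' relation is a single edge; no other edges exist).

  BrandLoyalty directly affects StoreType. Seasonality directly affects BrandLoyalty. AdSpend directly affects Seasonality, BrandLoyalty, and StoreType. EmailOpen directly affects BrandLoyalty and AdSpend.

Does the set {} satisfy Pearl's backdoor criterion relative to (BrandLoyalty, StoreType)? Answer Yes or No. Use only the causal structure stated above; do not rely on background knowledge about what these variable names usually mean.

Backdoor paths from BrandLoyalty to StoreType (paths whose first edge points into BrandLoyalty):
  P1: BrandLoyalty <- EmailOpen -> AdSpend -> StoreType
  P2: BrandLoyalty <- AdSpend -> StoreType
  P3: BrandLoyalty <- Seasonality <- AdSpend -> StoreType
Condition 1 (no descendant of BrandLoyalty in the set): holds — descendants of BrandLoyalty are {StoreType}; none are in {}.
Condition 2 (every backdoor path blocked by {}):
  P1: open — no interior node is in the conditioning set.
  P2: open — no interior node is in the conditioning set.
  P3: open — no interior node is in the conditioning set.
{} does not satisfy the backdoor criterion.

No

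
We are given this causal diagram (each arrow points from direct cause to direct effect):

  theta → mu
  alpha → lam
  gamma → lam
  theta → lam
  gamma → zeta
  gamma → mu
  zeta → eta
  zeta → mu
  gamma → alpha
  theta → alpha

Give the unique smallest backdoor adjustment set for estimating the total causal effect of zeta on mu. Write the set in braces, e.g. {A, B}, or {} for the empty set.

Variables eligible for adjustment (non-descendants of zeta, excluding zeta and mu): {alpha, gamma, lam, theta}.
Backdoor paths from zeta to mu:
  P1: zeta <- gamma -> alpha <- theta -> mu
  P2: zeta <- gamma -> alpha -> lam <- theta -> mu
  P3: zeta <- gamma -> lam <- theta -> mu
  P4: zeta <- gamma -> lam <- alpha <- theta -> mu
  P5: zeta <- gamma -> mu
The empty set is not sufficient: P5 (zeta <- gamma -> mu) has no collider blocking it and no conditioned non-collider, so it is open.
Try {gamma}:
  P1: blocked at fork node gamma ∈ conditioning set.
  P2: blocked at fork node gamma ∈ conditioning set.
  P3: blocked at fork node gamma ∈ conditioning set.
  P4: blocked at fork node gamma ∈ conditioning set.
  P5: blocked at fork node gamma ∈ conditioning set.
{gamma} contains no descendant of zeta and blocks every backdoor path.
No other singleton works — e.g. {theta} leaves P5 open — so {gamma} is the unique smallest valid adjustment set.

{gamma}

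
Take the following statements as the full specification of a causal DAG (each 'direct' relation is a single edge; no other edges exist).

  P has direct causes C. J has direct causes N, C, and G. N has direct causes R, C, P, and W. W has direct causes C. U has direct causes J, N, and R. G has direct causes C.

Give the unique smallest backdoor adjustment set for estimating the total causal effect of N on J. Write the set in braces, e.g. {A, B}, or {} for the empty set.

Variables eligible for adjustment (non-descendants of N, excluding N and J): {C, G, P, R, W}.
Backdoor paths from N to J:
  P1: N <- C -> G -> J
  P2: N <- C -> J
  P3: N <- P <- C -> G -> J
  P4: N <- P <- C -> J
  P5: N <- R -> U <- J
  P6: N <- W <- C -> G -> J
  P7: N <- W <- C -> J
The empty set is not sufficient: P1 (N <- C -> G -> J) has no collider blocking it and no conditioned non-collider, so it is open.
Try {C}:
  P1: blocked at fork node C ∈ conditioning set.
  P2: blocked at fork node C ∈ conditioning set.
  P3: blocked at fork node C ∈ conditioning set.
  P4: blocked at fork node C ∈ conditioning set.
  P5: blocked at collider U (neither it nor any descendant is in the conditioning set).
  P6: blocked at fork node C ∈ conditioning set.
  P7: blocked at fork node C ∈ conditioning set.
{C} contains no descendant of N and blocks every backdoor path.
No other singleton works — e.g. {P} leaves P1 open — so {C} is the unique smallest valid adjustment set.

{C}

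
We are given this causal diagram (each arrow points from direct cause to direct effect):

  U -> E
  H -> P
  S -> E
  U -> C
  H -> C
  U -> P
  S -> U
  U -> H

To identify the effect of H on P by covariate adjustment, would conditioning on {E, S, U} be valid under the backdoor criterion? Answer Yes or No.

Backdoor paths from H to P (paths whose first edge points into H):
  P1: H <- U -> P
Condition 1 (no descendant of H in the set): holds — descendants of H are {C, P}; none are in {E, S, U}.
Condition 2 (every backdoor path blocked by {E, S, U}):
  P1: blocked at fork node U ∈ conditioning set.
{E, S, U} satisfies the backdoor criterion.

Yes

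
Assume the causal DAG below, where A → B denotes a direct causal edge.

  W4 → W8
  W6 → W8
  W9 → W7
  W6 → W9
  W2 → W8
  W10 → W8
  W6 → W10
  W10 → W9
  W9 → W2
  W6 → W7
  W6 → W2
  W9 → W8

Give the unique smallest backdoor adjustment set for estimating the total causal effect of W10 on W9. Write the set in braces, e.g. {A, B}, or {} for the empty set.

{W6}

Variables eligible for adjustment (non-descendants of W10, excluding W10 and W9): {W4, W6}.
Backdoor paths from W10 to W9:
  P1: W10 <- W6 -> W9
  P2: W10 <- W6 -> W2 <- W9
  P3: W10 <- W6 -> W2 -> W8 <- W9
  P4: W10 <- W6 -> W7 <- W9
  P5: W10 <- W6 -> W8 <- W9
  P6: W10 <- W6 -> W8 <- W2 <- W9
The empty set is not sufficient: P1 (W10 <- W6 -> W9) has no collider blocking it and no conditioned non-collider, so it is open.
Try {W6}:
  P1: blocked at fork node W6 ∈ conditioning set.
  P2: blocked at fork node W6 ∈ conditioning set.
  P3: blocked at fork node W6 ∈ conditioning set.
  P4: blocked at fork node W6 ∈ conditioning set.
  P5: blocked at fork node W6 ∈ conditioning set.
  P6: blocked at fork node W6 ∈ conditioning set.
{W6} contains no descendant of W10 and blocks every backdoor path.
No other singleton works — e.g. {W4} leaves P1 open — so {W6} is the unique smallest valid adjustment set.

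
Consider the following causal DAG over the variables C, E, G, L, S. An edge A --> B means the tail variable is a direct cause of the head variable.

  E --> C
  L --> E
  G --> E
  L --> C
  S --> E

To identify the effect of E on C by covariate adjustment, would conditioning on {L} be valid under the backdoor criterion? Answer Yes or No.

Backdoor paths from E to C (paths whose first edge points into E):
  P1: E <- L -> C
Condition 1 (no descendant of E in the set): holds — descendants of E are {C}; none are in {L}.
Condition 2 (every backdoor path blocked by {L}):
  P1: blocked at fork node L ∈ conditioning set.
{L} satisfies the backdoor criterion.

Yes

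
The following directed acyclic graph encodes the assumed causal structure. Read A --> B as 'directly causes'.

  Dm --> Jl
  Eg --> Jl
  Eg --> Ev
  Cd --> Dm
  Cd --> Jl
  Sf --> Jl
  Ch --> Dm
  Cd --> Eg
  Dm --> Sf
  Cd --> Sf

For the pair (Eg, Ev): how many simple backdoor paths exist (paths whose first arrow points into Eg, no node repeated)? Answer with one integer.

A backdoor path from Eg to Ev is any simple undirected path whose first edge points into Eg (i.e. leaves Eg via a parent).
Parents of Eg: {Cd}.
No simple path from any parent of Eg reaches Ev without revisiting Eg, so there are no backdoor paths.

0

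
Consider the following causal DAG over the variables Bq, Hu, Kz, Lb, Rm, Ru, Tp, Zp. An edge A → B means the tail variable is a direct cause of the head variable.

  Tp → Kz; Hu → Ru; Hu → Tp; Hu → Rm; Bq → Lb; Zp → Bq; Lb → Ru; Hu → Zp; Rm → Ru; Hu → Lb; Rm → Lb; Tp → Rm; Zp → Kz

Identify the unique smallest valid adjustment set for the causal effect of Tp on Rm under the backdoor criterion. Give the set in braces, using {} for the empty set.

Variables eligible for adjustment (non-descendants of Tp, excluding Tp and Rm): {Bq, Hu, Zp}.
Backdoor paths from Tp to Rm:
  P1: Tp <- Hu -> Zp -> Bq -> Lb <- Rm
  P2: Tp <- Hu -> Zp -> Bq -> Lb -> Ru <- Rm
  P3: Tp <- Hu -> Rm
  P4: Tp <- Hu -> Lb <- Rm
  P5: Tp <- Hu -> Lb -> Ru <- Rm
  P6: Tp <- Hu -> Ru <- Rm
  P7: Tp <- Hu -> Ru <- Lb <- Rm
The empty set is not sufficient: P3 (Tp <- Hu -> Rm) has no collider blocking it and no conditioned non-collider, so it is open.
Try {Hu}:
  P1: blocked at fork node Hu ∈ conditioning set.
  P2: blocked at fork node Hu ∈ conditioning set.
  P3: blocked at fork node Hu ∈ conditioning set.
  P4: blocked at fork node Hu ∈ conditioning set.
  P5: blocked at fork node Hu ∈ conditioning set.
  P6: blocked at fork node Hu ∈ conditioning set.
  P7: blocked at fork node Hu ∈ conditioning set.
{Hu} contains no descendant of Tp and blocks every backdoor path.
No other singleton works — e.g. {Zp} leaves P3 open — so {Hu} is the unique smallest valid adjustment set.

{Hu}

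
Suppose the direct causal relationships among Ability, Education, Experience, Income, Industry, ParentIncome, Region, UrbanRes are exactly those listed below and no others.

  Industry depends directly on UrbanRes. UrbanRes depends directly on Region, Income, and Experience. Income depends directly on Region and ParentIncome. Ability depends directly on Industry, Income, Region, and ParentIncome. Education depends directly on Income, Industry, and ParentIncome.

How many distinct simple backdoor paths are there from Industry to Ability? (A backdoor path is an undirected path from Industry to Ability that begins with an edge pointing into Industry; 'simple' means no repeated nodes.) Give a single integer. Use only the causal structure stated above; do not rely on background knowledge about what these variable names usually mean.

8

A backdoor path from Industry to Ability is any simple undirected path whose first edge points into Industry (i.e. leaves Industry via a parent).
Parents of Industry: {UrbanRes}.
Enumerating:
  P1: Industry <- UrbanRes <- Region -> Income <- ParentIncome -> Ability
  P2: Industry <- UrbanRes <- Region -> Income -> Ability
  P3: Industry <- UrbanRes <- Region -> Income -> Education <- ParentIncome -> Ability
  P4: Industry <- UrbanRes <- Region -> Ability
  P5: Industry <- UrbanRes <- Income <- Region -> Ability
  P6: Industry <- UrbanRes <- Income <- ParentIncome -> Ability
  P7: Industry <- UrbanRes <- Income -> Ability
  P8: Industry <- UrbanRes <- Income -> Education <- ParentIncome -> Ability
That exhausts the simple backdoor paths. Count: 8.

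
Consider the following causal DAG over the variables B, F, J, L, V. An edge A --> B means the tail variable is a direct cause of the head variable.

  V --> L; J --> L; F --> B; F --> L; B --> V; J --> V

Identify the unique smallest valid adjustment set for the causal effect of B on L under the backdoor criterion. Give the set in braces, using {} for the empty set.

{F}

Variables eligible for adjustment (non-descendants of B, excluding B and L): {F, J}.
Backdoor paths from B to L:
  P1: B <- F -> L
The empty set is not sufficient: P1 (B <- F -> L) has no collider blocking it and no conditioned non-collider, so it is open.
Try {F}:
  P1: blocked at fork node F ∈ conditioning set.
{F} contains no descendant of B and blocks every backdoor path.
No other singleton works — e.g. {J} leaves P1 open — so {F} is the unique smallest valid adjustment set.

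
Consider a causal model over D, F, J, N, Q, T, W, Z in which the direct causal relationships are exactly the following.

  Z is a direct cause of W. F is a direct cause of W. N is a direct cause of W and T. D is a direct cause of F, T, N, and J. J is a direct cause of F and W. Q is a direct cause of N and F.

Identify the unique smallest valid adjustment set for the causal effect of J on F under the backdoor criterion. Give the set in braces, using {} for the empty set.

{D}

Variables eligible for adjustment (non-descendants of J, excluding J and F): {D, N, Q, T, Z}.
Backdoor paths from J to F:
  P1: J <- D -> N <- Q -> F
  P2: J <- D -> N -> W <- F
  P3: J <- D -> F
  P4: J <- D -> T <- N <- Q -> F
  P5: J <- D -> T <- N -> W <- F
The empty set is not sufficient: P3 (J <- D -> F) has no collider blocking it and no conditioned non-collider, so it is open.
Try {D}:
  P1: blocked at fork node D ∈ conditioning set.
  P2: blocked at fork node D ∈ conditioning set.
  P3: blocked at fork node D ∈ conditioning set.
  P4: blocked at fork node D ∈ conditioning set.
  P5: blocked at fork node D ∈ conditioning set.
{D} contains no descendant of J and blocks every backdoor path.
No other singleton works — e.g. {Q} leaves P3 open — so {D} is the unique smallest valid adjustment set.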